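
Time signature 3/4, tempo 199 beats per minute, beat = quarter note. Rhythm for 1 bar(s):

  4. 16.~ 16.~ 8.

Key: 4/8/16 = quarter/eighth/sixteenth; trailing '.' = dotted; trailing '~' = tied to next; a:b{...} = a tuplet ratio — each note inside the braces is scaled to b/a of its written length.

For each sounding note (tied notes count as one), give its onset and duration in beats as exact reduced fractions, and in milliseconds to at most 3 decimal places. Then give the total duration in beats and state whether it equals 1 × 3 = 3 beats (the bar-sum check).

1) 0.0ms=0b +452.261ms=3/2b
2) 452.261ms=3/2b +452.261ms=3/2b
Σ=3b of 3 (199bpm 3/4) — PASS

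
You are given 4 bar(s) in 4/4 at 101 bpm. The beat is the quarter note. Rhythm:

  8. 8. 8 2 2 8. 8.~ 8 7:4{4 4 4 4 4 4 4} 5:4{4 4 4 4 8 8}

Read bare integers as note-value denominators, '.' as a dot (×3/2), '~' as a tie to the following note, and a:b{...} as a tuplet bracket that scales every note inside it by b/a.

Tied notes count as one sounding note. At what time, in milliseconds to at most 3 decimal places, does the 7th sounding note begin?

1. 0.0ms @ 0 + 445.545ms (3/4)
2. 445.545ms @ 3/4 + 445.545ms (3/4)
3. 891.089ms @ 3/2 + 297.03ms (1/2)
4. 1188.119ms @ 2 + 1188.119ms (2)
5. 2376.238ms @ 4 + 1188.119ms (2)
6. 3564.356ms @ 6 + 445.545ms (3/4)
7. 4009.901ms @ 27/4 + 742.574ms (5/4)
8. 4752.475ms @ 8 + 339.463ms (4/7)
9. 5091.938ms @ 60/7 + 339.463ms (4/7)
10. 5431.4ms @ 64/7 + 339.463ms (4/7)
11. 5770.863ms @ 68/7 + 339.463ms (4/7)
12. 6110.325ms @ 72/7 + 339.463ms (4/7)
13. 6449.788ms @ 76/7 + 339.463ms (4/7)
14. 6789.25ms @ 80/7 + 339.463ms (4/7)
15. 7128.713ms @ 12 + 475.248ms (4/5)
16. 7603.96ms @ 64/5 + 475.248ms (4/5)
17. 8079.208ms @ 68/5 + 475.248ms (4/5)
18. 8554.455ms @ 72/5 + 475.248ms (4/5)
19. 9029.703ms @ 76/5 + 237.624ms (2/5)
20. 9267.327ms @ 78/5 + 237.624ms (2/5)

note 7 onset = 27/4b = 4009.901ms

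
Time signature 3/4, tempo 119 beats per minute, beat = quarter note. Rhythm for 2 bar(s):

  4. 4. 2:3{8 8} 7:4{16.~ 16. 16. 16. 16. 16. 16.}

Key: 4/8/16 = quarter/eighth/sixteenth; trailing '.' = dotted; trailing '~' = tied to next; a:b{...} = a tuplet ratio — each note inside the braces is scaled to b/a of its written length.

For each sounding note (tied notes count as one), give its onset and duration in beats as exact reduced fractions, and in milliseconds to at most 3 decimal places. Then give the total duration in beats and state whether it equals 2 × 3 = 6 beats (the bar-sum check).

1) 0.0ms=0b +756.303ms=3/2b
2) 756.303ms=3/2b +756.303ms=3/2b
3) 1512.605ms=3b +378.151ms=3/4b
4) 1890.756ms=15/4b +378.151ms=3/4b
5) 2268.908ms=9/2b +216.086ms=3/7b
6) 2484.994ms=69/14b +108.043ms=3/14b
7) 2593.037ms=36/7b +108.043ms=3/14b
8) 2701.08ms=75/14b +108.043ms=3/14b
9) 2809.124ms=39/7b +108.043ms=3/14b
10) 2917.167ms=81/14b +108.043ms=3/14b
Σ=6b of 6 (119bpm 3/4) — PASS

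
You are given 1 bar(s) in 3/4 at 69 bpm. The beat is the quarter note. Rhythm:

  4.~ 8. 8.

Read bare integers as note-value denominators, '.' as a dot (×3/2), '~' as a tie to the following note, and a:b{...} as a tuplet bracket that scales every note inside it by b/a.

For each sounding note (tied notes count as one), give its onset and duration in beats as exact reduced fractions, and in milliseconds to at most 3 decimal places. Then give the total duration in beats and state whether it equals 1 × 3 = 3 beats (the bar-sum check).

1) 0.0ms=0b +1956.522ms=9/4b
2) 1956.522ms=9/4b +652.174ms=3/4b
Σ=3b of 3 (69bpm 3/4) — PASS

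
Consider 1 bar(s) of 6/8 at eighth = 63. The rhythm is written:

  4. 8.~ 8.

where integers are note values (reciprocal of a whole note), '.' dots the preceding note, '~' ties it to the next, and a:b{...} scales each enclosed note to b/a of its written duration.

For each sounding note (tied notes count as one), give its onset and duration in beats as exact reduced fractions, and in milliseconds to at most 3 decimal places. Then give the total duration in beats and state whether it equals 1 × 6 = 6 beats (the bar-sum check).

1) 0.0ms=0b +2857.143ms=3b
2) 2857.143ms=3b +2857.143ms=3b
Σ=6b of 6 (63bpm 6/8) — PASS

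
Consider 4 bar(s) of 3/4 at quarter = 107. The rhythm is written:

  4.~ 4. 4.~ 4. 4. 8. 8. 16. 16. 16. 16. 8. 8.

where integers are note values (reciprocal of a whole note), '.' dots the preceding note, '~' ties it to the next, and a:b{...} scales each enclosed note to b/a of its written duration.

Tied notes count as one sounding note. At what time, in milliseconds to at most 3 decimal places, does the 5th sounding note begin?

1. 0.0ms @ 0 + 1682.243ms (3)
2. 1682.243ms @ 3 + 1682.243ms (3)
3. 3364.486ms @ 6 + 841.121ms (3/2)
4. 4205.607ms @ 15/2 + 420.561ms (3/4)
5. 4626.168ms @ 33/4 + 420.561ms (3/4)
6. 5046.729ms @ 9 + 210.28ms (3/8)
7. 5257.009ms @ 75/8 + 210.28ms (3/8)
8. 5467.29ms @ 39/4 + 210.28ms (3/8)
9. 5677.57ms @ 81/8 + 210.28ms (3/8)
10. 5887.85ms @ 21/2 + 420.561ms (3/4)
11. 6308.411ms @ 45/4 + 420.561ms (3/4)

note 5 onset = 33/4b = 4626.168ms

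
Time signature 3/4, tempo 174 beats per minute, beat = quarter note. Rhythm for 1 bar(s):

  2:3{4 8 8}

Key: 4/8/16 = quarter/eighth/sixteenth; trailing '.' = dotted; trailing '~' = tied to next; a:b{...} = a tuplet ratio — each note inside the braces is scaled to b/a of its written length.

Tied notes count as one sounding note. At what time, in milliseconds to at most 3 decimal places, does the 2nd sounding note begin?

note 2 onset = 3/2b = 517.241ms

1. 0.0ms @ 0 + 517.241ms (3/2)
2. 517.241ms @ 3/2 + 258.621ms (3/4)
3. 775.862ms @ 9/4 + 258.621ms (3/4)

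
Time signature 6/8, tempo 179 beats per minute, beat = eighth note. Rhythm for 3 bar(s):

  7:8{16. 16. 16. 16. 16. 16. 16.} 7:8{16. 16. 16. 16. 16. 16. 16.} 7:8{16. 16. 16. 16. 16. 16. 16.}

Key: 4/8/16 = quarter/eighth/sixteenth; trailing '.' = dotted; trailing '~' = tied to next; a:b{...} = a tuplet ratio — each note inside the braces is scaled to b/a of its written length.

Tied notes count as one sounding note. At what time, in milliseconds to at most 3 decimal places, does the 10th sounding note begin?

note 10 onset = 54/7b = 2585.794ms

1. 0.0ms @ 0 + 287.31ms (6/7)
2. 287.31ms @ 6/7 + 287.31ms (6/7)
3. 574.621ms @ 12/7 + 287.31ms (6/7)
4. 861.931ms @ 18/7 + 287.31ms (6/7)
5. 1149.242ms @ 24/7 + 287.31ms (6/7)
6. 1436.552ms @ 30/7 + 287.31ms (6/7)
7. 1723.863ms @ 36/7 + 287.31ms (6/7)
8. 2011.173ms @ 6 + 287.31ms (6/7)
9. 2298.484ms @ 48/7 + 287.31ms (6/7)
10. 2585.794ms @ 54/7 + 287.31ms (6/7)
11. 2873.105ms @ 60/7 + 287.31ms (6/7)
12. 3160.415ms @ 66/7 + 287.31ms (6/7)
13. 3447.725ms @ 72/7 + 287.31ms (6/7)
14. 3735.036ms @ 78/7 + 287.31ms (6/7)
15. 4022.346ms @ 12 + 287.31ms (6/7)
16. 4309.657ms @ 90/7 + 287.31ms (6/7)
17. 4596.967ms @ 96/7 + 287.31ms (6/7)
18. 4884.278ms @ 102/7 + 287.31ms (6/7)
19. 5171.588ms @ 108/7 + 287.31ms (6/7)
20. 5458.899ms @ 114/7 + 287.31ms (6/7)
21. 5746.209ms @ 120/7 + 287.31ms (6/7)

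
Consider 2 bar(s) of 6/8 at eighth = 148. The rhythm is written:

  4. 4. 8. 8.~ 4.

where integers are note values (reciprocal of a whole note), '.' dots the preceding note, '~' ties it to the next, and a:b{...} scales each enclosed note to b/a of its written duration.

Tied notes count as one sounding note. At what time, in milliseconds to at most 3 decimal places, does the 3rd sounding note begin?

1. 0.0ms @ 0 + 1216.216ms (3)
2. 1216.216ms @ 3 + 1216.216ms (3)
3. 2432.432ms @ 6 + 608.108ms (3/2)
4. 3040.541ms @ 15/2 + 1824.324ms (9/2)

note 3 onset = 6b = 2432.432ms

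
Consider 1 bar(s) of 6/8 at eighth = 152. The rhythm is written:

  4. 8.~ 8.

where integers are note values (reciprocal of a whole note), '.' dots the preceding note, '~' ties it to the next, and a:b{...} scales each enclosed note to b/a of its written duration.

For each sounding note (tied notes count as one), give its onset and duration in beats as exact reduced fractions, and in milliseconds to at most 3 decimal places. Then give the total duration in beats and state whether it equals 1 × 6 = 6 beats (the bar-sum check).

1) 0.0ms=0b +1184.211ms=3b
2) 1184.211ms=3b +1184.211ms=3b
Σ=6b of 6 (152bpm 6/8) — PASS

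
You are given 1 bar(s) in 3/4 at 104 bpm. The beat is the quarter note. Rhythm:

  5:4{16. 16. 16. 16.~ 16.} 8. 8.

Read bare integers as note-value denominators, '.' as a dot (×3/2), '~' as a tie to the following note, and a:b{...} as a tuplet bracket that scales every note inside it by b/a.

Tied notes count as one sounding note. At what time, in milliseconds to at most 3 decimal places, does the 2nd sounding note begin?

1. 0.0ms @ 0 + 173.077ms (3/10)
2. 173.077ms @ 3/10 + 173.077ms (3/10)
3. 346.154ms @ 3/5 + 173.077ms (3/10)
4. 519.231ms @ 9/10 + 346.154ms (3/5)
5. 865.385ms @ 3/2 + 432.692ms (3/4)
6. 1298.077ms @ 9/4 + 432.692ms (3/4)

note 2 onset = 3/10b = 173.077ms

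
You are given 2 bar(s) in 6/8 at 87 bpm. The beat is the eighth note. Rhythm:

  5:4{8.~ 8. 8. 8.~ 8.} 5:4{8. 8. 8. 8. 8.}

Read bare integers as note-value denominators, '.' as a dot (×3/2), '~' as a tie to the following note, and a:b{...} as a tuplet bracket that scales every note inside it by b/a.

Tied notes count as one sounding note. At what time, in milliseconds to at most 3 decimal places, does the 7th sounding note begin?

note 7 onset = 48/5b = 6620.69ms

1. 0.0ms @ 0 + 1655.172ms (12/5)
2. 1655.172ms @ 12/5 + 827.586ms (6/5)
3. 2482.759ms @ 18/5 + 1655.172ms (12/5)
4. 4137.931ms @ 6 + 827.586ms (6/5)
5. 4965.517ms @ 36/5 + 827.586ms (6/5)
6. 5793.103ms @ 42/5 + 827.586ms (6/5)
7. 6620.69ms @ 48/5 + 827.586ms (6/5)
8. 7448.276ms @ 54/5 + 827.586ms (6/5)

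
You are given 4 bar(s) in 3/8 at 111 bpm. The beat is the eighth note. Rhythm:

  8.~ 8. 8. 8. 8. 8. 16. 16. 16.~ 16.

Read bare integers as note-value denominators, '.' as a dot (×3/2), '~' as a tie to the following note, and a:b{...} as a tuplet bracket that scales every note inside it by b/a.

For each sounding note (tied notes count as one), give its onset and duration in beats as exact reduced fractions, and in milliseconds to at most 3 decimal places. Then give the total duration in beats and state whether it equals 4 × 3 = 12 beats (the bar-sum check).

1) 0.0ms=0b +1621.622ms=3b
2) 1621.622ms=3b +810.811ms=3/2b
3) 2432.432ms=9/2b +810.811ms=3/2b
4) 3243.243ms=6b +810.811ms=3/2b
5) 4054.054ms=15/2b +810.811ms=3/2b
6) 4864.865ms=9b +405.405ms=3/4b
7) 5270.27ms=39/4b +405.405ms=3/4b
8) 5675.676ms=21/2b +810.811ms=3/2b
Σ=12b of 12 (111bpm 3/8) — PASS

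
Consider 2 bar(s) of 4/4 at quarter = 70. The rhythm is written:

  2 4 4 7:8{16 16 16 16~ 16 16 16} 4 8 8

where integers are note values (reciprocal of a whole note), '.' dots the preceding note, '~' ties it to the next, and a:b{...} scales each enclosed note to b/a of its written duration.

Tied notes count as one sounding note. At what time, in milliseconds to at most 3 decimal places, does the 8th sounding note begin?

1. 0.0ms @ 0 + 1714.286ms (2)
2. 1714.286ms @ 2 + 857.143ms (1)
3. 2571.429ms @ 3 + 857.143ms (1)
4. 3428.571ms @ 4 + 244.898ms (2/7)
5. 3673.469ms @ 30/7 + 244.898ms (2/7)
6. 3918.367ms @ 32/7 + 244.898ms (2/7)
7. 4163.265ms @ 34/7 + 489.796ms (4/7)
8. 4653.061ms @ 38/7 + 244.898ms (2/7)
9. 4897.959ms @ 40/7 + 244.898ms (2/7)
10. 5142.857ms @ 6 + 857.143ms (1)
11. 6000.0ms @ 7 + 428.571ms (1/2)
12. 6428.571ms @ 15/2 + 428.571ms (1/2)

note 8 onset = 38/7b = 4653.061ms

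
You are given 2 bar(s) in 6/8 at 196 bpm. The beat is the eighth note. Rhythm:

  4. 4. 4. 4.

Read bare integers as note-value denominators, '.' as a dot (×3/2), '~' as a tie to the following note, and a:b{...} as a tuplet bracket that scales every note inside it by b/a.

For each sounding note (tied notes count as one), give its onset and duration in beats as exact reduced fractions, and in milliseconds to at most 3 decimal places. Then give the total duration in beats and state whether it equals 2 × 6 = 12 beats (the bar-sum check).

1) 0.0ms=0b +918.367ms=3b
2) 918.367ms=3b +918.367ms=3b
3) 1836.735ms=6b +918.367ms=3b
4) 2755.102ms=9b +918.367ms=3b
Σ=12b of 12 (196bpm 6/8) — PASS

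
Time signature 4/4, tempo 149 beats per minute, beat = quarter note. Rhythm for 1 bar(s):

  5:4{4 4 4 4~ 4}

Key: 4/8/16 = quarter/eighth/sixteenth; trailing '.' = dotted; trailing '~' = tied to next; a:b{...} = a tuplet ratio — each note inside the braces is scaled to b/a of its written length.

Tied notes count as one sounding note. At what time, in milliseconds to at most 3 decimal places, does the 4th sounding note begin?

note 4 onset = 12/5b = 966.443ms

1. 0.0ms @ 0 + 322.148ms (4/5)
2. 322.148ms @ 4/5 + 322.148ms (4/5)
3. 644.295ms @ 8/5 + 322.148ms (4/5)
4. 966.443ms @ 12/5 + 644.295ms (8/5)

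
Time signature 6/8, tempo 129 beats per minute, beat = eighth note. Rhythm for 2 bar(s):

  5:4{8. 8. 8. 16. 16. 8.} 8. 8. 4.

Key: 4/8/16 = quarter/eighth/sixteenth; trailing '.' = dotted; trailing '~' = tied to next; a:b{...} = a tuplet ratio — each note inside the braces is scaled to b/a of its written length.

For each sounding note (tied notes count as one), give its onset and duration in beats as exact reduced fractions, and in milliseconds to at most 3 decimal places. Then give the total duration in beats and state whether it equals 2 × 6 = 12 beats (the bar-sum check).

1) 0.0ms=0b +558.14ms=6/5b
2) 558.14ms=6/5b +558.14ms=6/5b
3) 1116.279ms=12/5b +558.14ms=6/5b
4) 1674.419ms=18/5b +279.07ms=3/5b
5) 1953.488ms=21/5b +279.07ms=3/5b
6) 2232.558ms=24/5b +558.14ms=6/5b
7) 2790.698ms=6b +697.674ms=3/2b
8) 3488.372ms=15/2b +697.674ms=3/2b
9) 4186.047ms=9b +1395.349ms=3b
Σ=12b of 12 (129bpm 6/8) — PASS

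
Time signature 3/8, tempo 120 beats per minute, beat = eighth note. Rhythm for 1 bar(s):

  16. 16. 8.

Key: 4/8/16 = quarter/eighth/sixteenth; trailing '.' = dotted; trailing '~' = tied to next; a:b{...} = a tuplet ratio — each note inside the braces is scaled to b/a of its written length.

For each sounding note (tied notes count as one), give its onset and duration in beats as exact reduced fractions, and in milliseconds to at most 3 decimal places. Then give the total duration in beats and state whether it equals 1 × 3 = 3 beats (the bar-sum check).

1) 0.0ms=0b +375.0ms=3/4b
2) 375.0ms=3/4b +375.0ms=3/4b
3) 750.0ms=3/2b +750.0ms=3/2b
Σ=3b of 3 (120bpm 3/8) — PASS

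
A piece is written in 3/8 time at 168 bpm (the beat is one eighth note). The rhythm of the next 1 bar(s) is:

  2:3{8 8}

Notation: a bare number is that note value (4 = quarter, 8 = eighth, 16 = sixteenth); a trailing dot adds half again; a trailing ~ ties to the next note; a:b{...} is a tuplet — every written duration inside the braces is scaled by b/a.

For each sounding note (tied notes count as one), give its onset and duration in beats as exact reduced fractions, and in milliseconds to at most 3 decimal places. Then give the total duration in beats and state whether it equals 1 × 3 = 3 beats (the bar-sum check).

1) 0.0ms=0b +535.714ms=3/2b
2) 535.714ms=3/2b +535.714ms=3/2b
Σ=3b of 3 (168bpm 3/8) — PASS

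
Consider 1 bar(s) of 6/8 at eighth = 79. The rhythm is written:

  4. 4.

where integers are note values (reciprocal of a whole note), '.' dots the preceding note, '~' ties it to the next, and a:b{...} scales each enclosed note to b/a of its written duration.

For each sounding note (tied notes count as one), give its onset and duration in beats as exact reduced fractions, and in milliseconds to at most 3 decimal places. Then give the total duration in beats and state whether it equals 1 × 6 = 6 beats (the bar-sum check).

1) 0.0ms=0b +2278.481ms=3b
2) 2278.481ms=3b +2278.481ms=3b
Σ=6b of 6 (79bpm 6/8) — PASS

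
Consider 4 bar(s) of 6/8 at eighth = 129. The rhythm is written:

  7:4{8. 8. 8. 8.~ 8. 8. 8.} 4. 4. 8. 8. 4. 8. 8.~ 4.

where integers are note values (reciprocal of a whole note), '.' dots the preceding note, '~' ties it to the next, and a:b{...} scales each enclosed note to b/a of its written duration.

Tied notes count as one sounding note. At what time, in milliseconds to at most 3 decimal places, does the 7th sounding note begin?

1. 0.0ms @ 0 + 398.671ms (6/7)
2. 398.671ms @ 6/7 + 398.671ms (6/7)
3. 797.342ms @ 12/7 + 398.671ms (6/7)
4. 1196.013ms @ 18/7 + 797.342ms (12/7)
5. 1993.355ms @ 30/7 + 398.671ms (6/7)
6. 2392.027ms @ 36/7 + 398.671ms (6/7)
7. 2790.698ms @ 6 + 1395.349ms (3)
8. 4186.047ms @ 9 + 1395.349ms (3)
9. 5581.395ms @ 12 + 697.674ms (3/2)
10. 6279.07ms @ 27/2 + 697.674ms (3/2)
11. 6976.744ms @ 15 + 1395.349ms (3)
12. 8372.093ms @ 18 + 697.674ms (3/2)
13. 9069.767ms @ 39/2 + 2093.023ms (9/2)

note 7 onset = 6b = 2790.698ms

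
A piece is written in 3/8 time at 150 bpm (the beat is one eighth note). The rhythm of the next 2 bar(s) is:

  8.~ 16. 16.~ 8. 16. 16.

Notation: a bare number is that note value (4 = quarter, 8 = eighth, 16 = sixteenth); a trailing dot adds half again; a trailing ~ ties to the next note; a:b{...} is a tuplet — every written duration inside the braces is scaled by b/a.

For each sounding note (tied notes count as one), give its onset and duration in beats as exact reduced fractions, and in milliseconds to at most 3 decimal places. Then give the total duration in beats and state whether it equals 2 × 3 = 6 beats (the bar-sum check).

1) 0.0ms=0b +900.0ms=9/4b
2) 900.0ms=9/4b +900.0ms=9/4b
3) 1800.0ms=9/2b +300.0ms=3/4b
4) 2100.0ms=21/4b +300.0ms=3/4b
Σ=6b of 6 (150bpm 3/8) — PASS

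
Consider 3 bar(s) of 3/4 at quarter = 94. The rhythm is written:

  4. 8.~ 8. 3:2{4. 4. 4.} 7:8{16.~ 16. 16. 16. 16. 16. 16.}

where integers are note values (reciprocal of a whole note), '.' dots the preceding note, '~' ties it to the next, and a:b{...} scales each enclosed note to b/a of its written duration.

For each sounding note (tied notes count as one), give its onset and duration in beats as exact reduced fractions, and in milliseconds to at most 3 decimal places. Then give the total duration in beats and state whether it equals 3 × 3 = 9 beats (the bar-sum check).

1) 0.0ms=0b +957.447ms=3/2b
2) 957.447ms=3/2b +957.447ms=3/2b
3) 1914.894ms=3b +638.298ms=1b
4) 2553.191ms=4b +638.298ms=1b
5) 3191.489ms=5b +638.298ms=1b
6) 3829.787ms=6b +547.112ms=6/7b
7) 4376.9ms=48/7b +273.556ms=3/7b
8) 4650.456ms=51/7b +273.556ms=3/7b
9) 4924.012ms=54/7b +273.556ms=3/7b
10) 5197.568ms=57/7b +273.556ms=3/7b
11) 5471.125ms=60/7b +273.556ms=3/7b
Σ=9b of 9 (94bpm 3/4) — PASS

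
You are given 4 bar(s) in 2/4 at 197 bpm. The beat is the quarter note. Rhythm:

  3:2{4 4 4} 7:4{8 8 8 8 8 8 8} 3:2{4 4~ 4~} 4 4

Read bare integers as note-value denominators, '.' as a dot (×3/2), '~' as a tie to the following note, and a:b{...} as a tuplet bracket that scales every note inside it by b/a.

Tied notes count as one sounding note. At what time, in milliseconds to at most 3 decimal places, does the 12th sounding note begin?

1. 0.0ms @ 0 + 203.046ms (2/3)
2. 203.046ms @ 2/3 + 203.046ms (2/3)
3. 406.091ms @ 4/3 + 203.046ms (2/3)
4. 609.137ms @ 2 + 87.02ms (2/7)
5. 696.157ms @ 16/7 + 87.02ms (2/7)
6. 783.176ms @ 18/7 + 87.02ms (2/7)
7. 870.196ms @ 20/7 + 87.02ms (2/7)
8. 957.215ms @ 22/7 + 87.02ms (2/7)
9. 1044.235ms @ 24/7 + 87.02ms (2/7)
10. 1131.255ms @ 26/7 + 87.02ms (2/7)
11. 1218.274ms @ 4 + 203.046ms (2/3)
12. 1421.32ms @ 14/3 + 710.66ms (7/3)
13. 2131.98ms @ 7 + 304.569ms (1)

note 12 onset = 14/3b = 1421.32ms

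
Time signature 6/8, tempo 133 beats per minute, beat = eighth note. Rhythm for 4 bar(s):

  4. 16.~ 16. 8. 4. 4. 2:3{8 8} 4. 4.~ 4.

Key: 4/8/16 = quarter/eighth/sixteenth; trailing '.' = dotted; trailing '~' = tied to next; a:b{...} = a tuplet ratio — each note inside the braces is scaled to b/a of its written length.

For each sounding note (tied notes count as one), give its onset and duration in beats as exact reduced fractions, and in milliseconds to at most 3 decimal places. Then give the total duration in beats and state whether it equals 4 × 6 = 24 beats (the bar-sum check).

1) 0.0ms=0b +1353.383ms=3b
2) 1353.383ms=3b +676.692ms=3/2b
3) 2030.075ms=9/2b +676.692ms=3/2b
4) 2706.767ms=6b +1353.383ms=3b
5) 4060.15ms=9b +1353.383ms=3b
6) 5413.534ms=12b +676.692ms=3/2b
7) 6090.226ms=27/2b +676.692ms=3/2b
8) 6766.917ms=15b +1353.383ms=3b
9) 8120.301ms=18b +2706.767ms=6b
Σ=24b of 24 (133bpm 6/8) — PASS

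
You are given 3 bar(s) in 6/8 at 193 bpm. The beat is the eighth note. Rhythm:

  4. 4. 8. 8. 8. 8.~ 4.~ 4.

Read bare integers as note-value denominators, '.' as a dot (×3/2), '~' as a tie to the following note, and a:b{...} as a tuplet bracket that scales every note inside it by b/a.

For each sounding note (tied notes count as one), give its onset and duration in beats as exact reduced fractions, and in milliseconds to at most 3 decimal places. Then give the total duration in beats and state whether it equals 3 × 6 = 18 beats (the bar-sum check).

1) 0.0ms=0b +932.642ms=3b
2) 932.642ms=3b +932.642ms=3b
3) 1865.285ms=6b +466.321ms=3/2b
4) 2331.606ms=15/2b +466.321ms=3/2b
5) 2797.927ms=9b +466.321ms=3/2b
6) 3264.249ms=21/2b +2331.606ms=15/2b
Σ=18b of 18 (193bpm 6/8) — PASS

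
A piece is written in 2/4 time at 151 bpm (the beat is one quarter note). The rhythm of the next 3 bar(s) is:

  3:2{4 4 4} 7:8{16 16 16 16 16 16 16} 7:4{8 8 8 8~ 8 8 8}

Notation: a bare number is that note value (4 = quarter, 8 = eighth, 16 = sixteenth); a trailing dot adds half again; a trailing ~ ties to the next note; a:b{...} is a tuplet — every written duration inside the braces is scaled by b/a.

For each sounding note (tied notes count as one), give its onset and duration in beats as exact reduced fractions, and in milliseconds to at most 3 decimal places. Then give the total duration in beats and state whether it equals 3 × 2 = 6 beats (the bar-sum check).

1) 0.0ms=0b +264.901ms=2/3b
2) 264.901ms=2/3b +264.901ms=2/3b
3) 529.801ms=4/3b +264.901ms=2/3b
4) 794.702ms=2b +113.529ms=2/7b
5) 908.231ms=16/7b +113.529ms=2/7b
6) 1021.76ms=18/7b +113.529ms=2/7b
7) 1135.289ms=20/7b +113.529ms=2/7b
8) 1248.817ms=22/7b +113.529ms=2/7b
9) 1362.346ms=24/7b +113.529ms=2/7b
10) 1475.875ms=26/7b +113.529ms=2/7b
11) 1589.404ms=4b +113.529ms=2/7b
12) 1702.933ms=30/7b +113.529ms=2/7b
13) 1816.462ms=32/7b +113.529ms=2/7b
14) 1929.991ms=34/7b +227.058ms=4/7b
15) 2157.048ms=38/7b +113.529ms=2/7b
16) 2270.577ms=40/7b +113.529ms=2/7b
Σ=6b of 6 (151bpm 2/4) — PASS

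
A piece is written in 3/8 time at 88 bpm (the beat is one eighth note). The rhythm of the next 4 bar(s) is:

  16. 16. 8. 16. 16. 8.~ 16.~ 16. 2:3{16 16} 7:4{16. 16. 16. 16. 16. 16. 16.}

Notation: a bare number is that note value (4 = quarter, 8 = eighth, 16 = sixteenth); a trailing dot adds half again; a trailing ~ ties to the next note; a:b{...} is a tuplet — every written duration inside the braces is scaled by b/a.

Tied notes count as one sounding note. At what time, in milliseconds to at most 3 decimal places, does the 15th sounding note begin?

note 15 onset = 81/7b = 7889.61ms

1. 0.0ms @ 0 + 511.364ms (3/4)
2. 511.364ms @ 3/4 + 511.364ms (3/4)
3. 1022.727ms @ 3/2 + 1022.727ms (3/2)
4. 2045.455ms @ 3 + 511.364ms (3/4)
5. 2556.818ms @ 15/4 + 511.364ms (3/4)
6. 3068.182ms @ 9/2 + 2045.455ms (3)
7. 5113.636ms @ 15/2 + 511.364ms (3/4)
8. 5625.0ms @ 33/4 + 511.364ms (3/4)
9. 6136.364ms @ 9 + 292.208ms (3/7)
10. 6428.571ms @ 66/7 + 292.208ms (3/7)
11. 6720.779ms @ 69/7 + 292.208ms (3/7)
12. 7012.987ms @ 72/7 + 292.208ms (3/7)
13. 7305.195ms @ 75/7 + 292.208ms (3/7)
14. 7597.403ms @ 78/7 + 292.208ms (3/7)
15. 7889.61ms @ 81/7 + 292.208ms (3/7)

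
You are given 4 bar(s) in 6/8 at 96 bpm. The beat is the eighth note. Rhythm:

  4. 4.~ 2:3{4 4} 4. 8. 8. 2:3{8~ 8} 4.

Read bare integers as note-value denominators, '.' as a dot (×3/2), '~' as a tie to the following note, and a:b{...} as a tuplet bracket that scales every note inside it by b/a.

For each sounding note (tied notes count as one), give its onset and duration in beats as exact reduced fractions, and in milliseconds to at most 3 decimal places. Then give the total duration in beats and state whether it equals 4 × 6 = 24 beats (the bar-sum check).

1) 0.0ms=0b +1875.0ms=3b
2) 1875.0ms=3b +3750.0ms=6b
3) 5625.0ms=9b +1875.0ms=3b
4) 7500.0ms=12b +1875.0ms=3b
5) 9375.0ms=15b +937.5ms=3/2b
6) 10312.5ms=33/2b +937.5ms=3/2b
7) 11250.0ms=18b +1875.0ms=3b
8) 13125.0ms=21b +1875.0ms=3b
Σ=24b of 24 (96bpm 6/8) — PASS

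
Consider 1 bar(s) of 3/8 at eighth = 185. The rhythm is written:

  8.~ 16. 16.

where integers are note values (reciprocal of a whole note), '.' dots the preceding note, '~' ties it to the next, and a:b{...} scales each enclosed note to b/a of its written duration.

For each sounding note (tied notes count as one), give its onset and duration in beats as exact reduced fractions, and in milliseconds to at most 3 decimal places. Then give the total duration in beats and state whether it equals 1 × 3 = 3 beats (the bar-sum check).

1) 0.0ms=0b +729.73ms=9/4b
2) 729.73ms=9/4b +243.243ms=3/4b
Σ=3b of 3 (185bpm 3/8) — PASS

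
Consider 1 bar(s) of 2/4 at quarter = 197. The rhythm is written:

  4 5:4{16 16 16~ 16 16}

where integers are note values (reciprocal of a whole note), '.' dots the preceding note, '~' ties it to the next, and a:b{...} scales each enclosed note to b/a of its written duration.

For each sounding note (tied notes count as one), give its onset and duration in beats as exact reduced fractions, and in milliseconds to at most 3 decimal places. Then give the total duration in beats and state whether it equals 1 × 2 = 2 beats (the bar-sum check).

1) 0.0ms=0b +304.569ms=1b
2) 304.569ms=1b +60.914ms=1/5b
3) 365.482ms=6/5b +60.914ms=1/5b
4) 426.396ms=7/5b +121.827ms=2/5b
5) 548.223ms=9/5b +60.914ms=1/5b
Σ=2b of 2 (197bpm 2/4) — PASS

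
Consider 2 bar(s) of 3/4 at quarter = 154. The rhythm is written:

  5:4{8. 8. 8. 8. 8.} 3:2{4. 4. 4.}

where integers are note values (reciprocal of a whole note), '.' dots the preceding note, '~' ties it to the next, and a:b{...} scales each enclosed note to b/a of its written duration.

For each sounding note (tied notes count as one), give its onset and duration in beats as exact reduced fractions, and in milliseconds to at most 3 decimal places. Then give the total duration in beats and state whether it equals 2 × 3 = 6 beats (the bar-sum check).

1) 0.0ms=0b +233.766ms=3/5b
2) 233.766ms=3/5b +233.766ms=3/5b
3) 467.532ms=6/5b +233.766ms=3/5b
4) 701.299ms=9/5b +233.766ms=3/5b
5) 935.065ms=12/5b +233.766ms=3/5b
6) 1168.831ms=3b +389.61ms=1b
7) 1558.442ms=4b +389.61ms=1b
8) 1948.052ms=5b +389.61ms=1b
Σ=6b of 6 (154bpm 3/4) — PASS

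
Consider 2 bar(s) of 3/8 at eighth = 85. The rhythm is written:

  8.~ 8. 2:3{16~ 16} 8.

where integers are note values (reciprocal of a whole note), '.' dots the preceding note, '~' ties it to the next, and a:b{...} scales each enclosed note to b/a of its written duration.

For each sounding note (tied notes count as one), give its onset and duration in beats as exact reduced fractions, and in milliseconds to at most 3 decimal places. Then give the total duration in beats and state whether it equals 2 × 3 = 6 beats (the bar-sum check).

1) 0.0ms=0b +2117.647ms=3b
2) 2117.647ms=3b +1058.824ms=3/2b
3) 3176.471ms=9/2b +1058.824ms=3/2b
Σ=6b of 6 (85bpm 3/8) — PASS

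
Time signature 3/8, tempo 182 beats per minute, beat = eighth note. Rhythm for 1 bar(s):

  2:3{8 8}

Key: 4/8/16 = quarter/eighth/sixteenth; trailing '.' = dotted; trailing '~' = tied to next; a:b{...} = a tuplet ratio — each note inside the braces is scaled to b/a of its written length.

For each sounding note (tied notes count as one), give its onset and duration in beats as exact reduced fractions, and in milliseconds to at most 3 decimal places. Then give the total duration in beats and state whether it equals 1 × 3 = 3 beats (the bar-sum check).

1) 0.0ms=0b +494.505ms=3/2b
2) 494.505ms=3/2b +494.505ms=3/2b
Σ=3b of 3 (182bpm 3/8) — PASS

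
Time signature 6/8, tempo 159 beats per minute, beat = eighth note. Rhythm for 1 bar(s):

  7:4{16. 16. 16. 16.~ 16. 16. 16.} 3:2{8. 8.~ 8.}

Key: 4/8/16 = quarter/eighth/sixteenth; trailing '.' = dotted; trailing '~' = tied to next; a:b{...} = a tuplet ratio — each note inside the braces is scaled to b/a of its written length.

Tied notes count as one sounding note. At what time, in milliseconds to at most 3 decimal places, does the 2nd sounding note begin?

1. 0.0ms @ 0 + 161.725ms (3/7)
2. 161.725ms @ 3/7 + 161.725ms (3/7)
3. 323.45ms @ 6/7 + 161.725ms (3/7)
4. 485.175ms @ 9/7 + 323.45ms (6/7)
5. 808.625ms @ 15/7 + 161.725ms (3/7)
6. 970.35ms @ 18/7 + 161.725ms (3/7)
7. 1132.075ms @ 3 + 377.358ms (1)
8. 1509.434ms @ 4 + 754.717ms (2)

note 2 onset = 3/7b = 161.725ms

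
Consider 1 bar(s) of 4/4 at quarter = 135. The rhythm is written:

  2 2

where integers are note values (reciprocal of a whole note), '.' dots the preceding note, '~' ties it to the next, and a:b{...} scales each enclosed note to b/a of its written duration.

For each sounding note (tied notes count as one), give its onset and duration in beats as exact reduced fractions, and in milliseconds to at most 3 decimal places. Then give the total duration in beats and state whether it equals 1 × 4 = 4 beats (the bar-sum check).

1) 0.0ms=0b +888.889ms=2b
2) 888.889ms=2b +888.889ms=2b
Σ=4b of 4 (135bpm 4/4) — PASS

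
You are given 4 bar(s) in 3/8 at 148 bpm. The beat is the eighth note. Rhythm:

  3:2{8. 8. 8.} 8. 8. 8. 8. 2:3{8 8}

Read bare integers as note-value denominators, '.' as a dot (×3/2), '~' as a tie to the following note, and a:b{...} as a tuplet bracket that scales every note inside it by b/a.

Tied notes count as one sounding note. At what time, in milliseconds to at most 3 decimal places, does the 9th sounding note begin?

note 9 onset = 21/2b = 4256.757ms

1. 0.0ms @ 0 + 405.405ms (1)
2. 405.405ms @ 1 + 405.405ms (1)
3. 810.811ms @ 2 + 405.405ms (1)
4. 1216.216ms @ 3 + 608.108ms (3/2)
5. 1824.324ms @ 9/2 + 608.108ms (3/2)
6. 2432.432ms @ 6 + 608.108ms (3/2)
7. 3040.541ms @ 15/2 + 608.108ms (3/2)
8. 3648.649ms @ 9 + 608.108ms (3/2)
9. 4256.757ms @ 21/2 + 608.108ms (3/2)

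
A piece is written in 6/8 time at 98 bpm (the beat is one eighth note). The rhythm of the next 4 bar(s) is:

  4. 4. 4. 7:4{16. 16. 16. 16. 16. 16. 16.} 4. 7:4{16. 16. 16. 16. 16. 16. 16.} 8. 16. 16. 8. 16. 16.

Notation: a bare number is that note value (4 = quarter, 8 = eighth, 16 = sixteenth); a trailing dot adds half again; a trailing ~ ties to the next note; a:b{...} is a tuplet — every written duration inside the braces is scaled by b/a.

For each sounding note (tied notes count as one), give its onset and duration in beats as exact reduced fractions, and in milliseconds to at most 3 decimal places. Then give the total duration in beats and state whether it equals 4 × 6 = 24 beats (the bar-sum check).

1) 0.0ms=0b +1836.735ms=3b
2) 1836.735ms=3b +1836.735ms=3b
3) 3673.469ms=6b +1836.735ms=3b
4) 5510.204ms=9b +262.391ms=3/7b
5) 5772.595ms=66/7b +262.391ms=3/7b
6) 6034.985ms=69/7b +262.391ms=3/7b
7) 6297.376ms=72/7b +262.391ms=3/7b
8) 6559.767ms=75/7b +262.391ms=3/7b
9) 6822.157ms=78/7b +262.391ms=3/7b
10) 7084.548ms=81/7b +262.391ms=3/7b
11) 7346.939ms=12b +1836.735ms=3b
12) 9183.673ms=15b +262.391ms=3/7b
13) 9446.064ms=108/7b +262.391ms=3/7b
14) 9708.455ms=111/7b +262.391ms=3/7b
15) 9970.845ms=114/7b +262.391ms=3/7b
16) 10233.236ms=117/7b +262.391ms=3/7b
17) 10495.627ms=120/7b +262.391ms=3/7b
18) 10758.017ms=123/7b +262.391ms=3/7b
19) 11020.408ms=18b +918.367ms=3/2b
20) 11938.776ms=39/2b +459.184ms=3/4b
21) 12397.959ms=81/4b +459.184ms=3/4b
22) 12857.143ms=21b +918.367ms=3/2b
23) 13775.51ms=45/2b +459.184ms=3/4b
24) 14234.694ms=93/4b +459.184ms=3/4b
Σ=24b of 24 (98bpm 6/8) — PASS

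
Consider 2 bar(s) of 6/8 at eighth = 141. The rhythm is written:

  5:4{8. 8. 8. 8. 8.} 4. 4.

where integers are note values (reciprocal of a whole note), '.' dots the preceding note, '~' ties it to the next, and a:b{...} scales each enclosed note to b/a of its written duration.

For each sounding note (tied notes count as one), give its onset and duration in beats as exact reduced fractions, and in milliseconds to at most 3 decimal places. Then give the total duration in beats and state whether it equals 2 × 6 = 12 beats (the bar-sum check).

1) 0.0ms=0b +510.638ms=6/5b
2) 510.638ms=6/5b +510.638ms=6/5b
3) 1021.277ms=12/5b +510.638ms=6/5b
4) 1531.915ms=18/5b +510.638ms=6/5b
5) 2042.553ms=24/5b +510.638ms=6/5b
6) 2553.191ms=6b +1276.596ms=3b
7) 3829.787ms=9b +1276.596ms=3b
Σ=12b of 12 (141bpm 6/8) — PASS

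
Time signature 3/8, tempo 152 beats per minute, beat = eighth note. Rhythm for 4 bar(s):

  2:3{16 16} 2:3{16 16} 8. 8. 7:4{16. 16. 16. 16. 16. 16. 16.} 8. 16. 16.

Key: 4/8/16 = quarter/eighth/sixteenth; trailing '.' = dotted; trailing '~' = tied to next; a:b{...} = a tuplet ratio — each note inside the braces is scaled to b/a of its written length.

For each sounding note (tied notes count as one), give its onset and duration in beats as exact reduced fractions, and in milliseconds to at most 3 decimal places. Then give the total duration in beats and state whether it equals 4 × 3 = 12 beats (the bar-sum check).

1) 0.0ms=0b +296.053ms=3/4b
2) 296.053ms=3/4b +296.053ms=3/4b
3) 592.105ms=3/2b +296.053ms=3/4b
4) 888.158ms=9/4b +296.053ms=3/4b
5) 1184.211ms=3b +592.105ms=3/2b
6) 1776.316ms=9/2b +592.105ms=3/2b
7) 2368.421ms=6b +169.173ms=3/7b
8) 2537.594ms=45/7b +169.173ms=3/7b
9) 2706.767ms=48/7b +169.173ms=3/7b
10) 2875.94ms=51/7b +169.173ms=3/7b
11) 3045.113ms=54/7b +169.173ms=3/7b
12) 3214.286ms=57/7b +169.173ms=3/7b
13) 3383.459ms=60/7b +169.173ms=3/7b
14) 3552.632ms=9b +592.105ms=3/2b
15) 4144.737ms=21/2b +296.053ms=3/4b
16) 4440.789ms=45/4b +296.053ms=3/4b
Σ=12b of 12 (152bpm 3/8) — PASS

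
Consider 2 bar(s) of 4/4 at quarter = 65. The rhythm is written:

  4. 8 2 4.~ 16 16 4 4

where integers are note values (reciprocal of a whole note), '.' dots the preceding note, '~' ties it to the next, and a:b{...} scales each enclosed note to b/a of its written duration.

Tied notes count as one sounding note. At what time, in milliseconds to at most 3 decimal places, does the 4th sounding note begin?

note 4 onset = 4b = 3692.308ms

1. 0.0ms @ 0 + 1384.615ms (3/2)
2. 1384.615ms @ 3/2 + 461.538ms (1/2)
3. 1846.154ms @ 2 + 1846.154ms (2)
4. 3692.308ms @ 4 + 1615.385ms (7/4)
5. 5307.692ms @ 23/4 + 230.769ms (1/4)
6. 5538.462ms @ 6 + 923.077ms (1)
7. 6461.538ms @ 7 + 923.077ms (1)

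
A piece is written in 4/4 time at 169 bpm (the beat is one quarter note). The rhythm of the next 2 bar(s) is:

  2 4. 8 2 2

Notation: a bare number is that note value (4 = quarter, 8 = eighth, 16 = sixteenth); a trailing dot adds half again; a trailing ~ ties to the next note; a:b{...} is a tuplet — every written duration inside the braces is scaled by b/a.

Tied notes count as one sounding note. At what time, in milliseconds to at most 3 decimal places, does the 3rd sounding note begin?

note 3 onset = 7/2b = 1242.604ms

1. 0.0ms @ 0 + 710.059ms (2)
2. 710.059ms @ 2 + 532.544ms (3/2)
3. 1242.604ms @ 7/2 + 177.515ms (1/2)
4. 1420.118ms @ 4 + 710.059ms (2)
5. 2130.178ms @ 6 + 710.059ms (2)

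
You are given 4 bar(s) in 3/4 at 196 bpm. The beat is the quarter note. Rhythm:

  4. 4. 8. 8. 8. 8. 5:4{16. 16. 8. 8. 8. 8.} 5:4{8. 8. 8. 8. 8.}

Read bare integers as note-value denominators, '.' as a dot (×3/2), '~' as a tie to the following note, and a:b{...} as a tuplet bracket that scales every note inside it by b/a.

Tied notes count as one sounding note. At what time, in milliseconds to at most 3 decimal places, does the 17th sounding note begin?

note 17 onset = 57/5b = 3489.796ms

1. 0.0ms @ 0 + 459.184ms (3/2)
2. 459.184ms @ 3/2 + 459.184ms (3/2)
3. 918.367ms @ 3 + 229.592ms (3/4)
4. 1147.959ms @ 15/4 + 229.592ms (3/4)
5. 1377.551ms @ 9/2 + 229.592ms (3/4)
6. 1607.143ms @ 21/4 + 229.592ms (3/4)
7. 1836.735ms @ 6 + 91.837ms (3/10)
8. 1928.571ms @ 63/10 + 91.837ms (3/10)
9. 2020.408ms @ 33/5 + 183.673ms (3/5)
10. 2204.082ms @ 36/5 + 183.673ms (3/5)
11. 2387.755ms @ 39/5 + 183.673ms (3/5)
12. 2571.429ms @ 42/5 + 183.673ms (3/5)
13. 2755.102ms @ 9 + 183.673ms (3/5)
14. 2938.776ms @ 48/5 + 183.673ms (3/5)
15. 3122.449ms @ 51/5 + 183.673ms (3/5)
16. 3306.122ms @ 54/5 + 183.673ms (3/5)
17. 3489.796ms @ 57/5 + 183.673ms (3/5)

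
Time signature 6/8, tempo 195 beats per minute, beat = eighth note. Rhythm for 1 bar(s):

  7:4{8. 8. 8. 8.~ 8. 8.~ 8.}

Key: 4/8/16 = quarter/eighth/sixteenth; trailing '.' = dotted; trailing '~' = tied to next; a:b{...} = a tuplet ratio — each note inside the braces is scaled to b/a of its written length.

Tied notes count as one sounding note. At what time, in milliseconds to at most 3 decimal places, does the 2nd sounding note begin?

1. 0.0ms @ 0 + 263.736ms (6/7)
2. 263.736ms @ 6/7 + 263.736ms (6/7)
3. 527.473ms @ 12/7 + 263.736ms (6/7)
4. 791.209ms @ 18/7 + 527.473ms (12/7)
5. 1318.681ms @ 30/7 + 527.473ms (12/7)

note 2 onset = 6/7b = 263.736ms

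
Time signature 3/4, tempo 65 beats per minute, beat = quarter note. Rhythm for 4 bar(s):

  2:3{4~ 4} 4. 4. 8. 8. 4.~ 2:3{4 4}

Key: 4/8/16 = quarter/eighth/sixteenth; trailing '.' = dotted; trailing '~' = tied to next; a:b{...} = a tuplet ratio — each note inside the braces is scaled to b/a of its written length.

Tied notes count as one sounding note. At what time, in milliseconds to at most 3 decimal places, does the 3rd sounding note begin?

1. 0.0ms @ 0 + 2769.231ms (3)
2. 2769.231ms @ 3 + 1384.615ms (3/2)
3. 4153.846ms @ 9/2 + 1384.615ms (3/2)
4. 5538.462ms @ 6 + 692.308ms (3/4)
5. 6230.769ms @ 27/4 + 692.308ms (3/4)
6. 6923.077ms @ 15/2 + 2769.231ms (3)
7. 9692.308ms @ 21/2 + 1384.615ms (3/2)

note 3 onset = 9/2b = 4153.846ms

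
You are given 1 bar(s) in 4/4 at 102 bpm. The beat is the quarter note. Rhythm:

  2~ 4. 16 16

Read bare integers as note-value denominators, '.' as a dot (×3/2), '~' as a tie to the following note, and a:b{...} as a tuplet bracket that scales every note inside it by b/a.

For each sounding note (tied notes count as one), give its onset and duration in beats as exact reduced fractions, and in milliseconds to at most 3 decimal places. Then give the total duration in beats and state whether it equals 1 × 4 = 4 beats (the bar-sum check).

1) 0.0ms=0b +2058.824ms=7/2b
2) 2058.824ms=7/2b +147.059ms=1/4b
3) 2205.882ms=15/4b +147.059ms=1/4b
Σ=4b of 4 (102bpm 4/4) — PASS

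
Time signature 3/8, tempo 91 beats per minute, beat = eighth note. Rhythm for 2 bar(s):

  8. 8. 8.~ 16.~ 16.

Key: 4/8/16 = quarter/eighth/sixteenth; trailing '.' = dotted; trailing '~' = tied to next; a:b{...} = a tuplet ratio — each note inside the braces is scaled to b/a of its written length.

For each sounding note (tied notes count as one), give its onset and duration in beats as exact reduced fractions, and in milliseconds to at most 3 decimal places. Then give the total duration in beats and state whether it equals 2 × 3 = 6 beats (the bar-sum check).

1) 0.0ms=0b +989.011ms=3/2b
2) 989.011ms=3/2b +989.011ms=3/2b
3) 1978.022ms=3b +1978.022ms=3b
Σ=6b of 6 (91bpm 3/8) — PASS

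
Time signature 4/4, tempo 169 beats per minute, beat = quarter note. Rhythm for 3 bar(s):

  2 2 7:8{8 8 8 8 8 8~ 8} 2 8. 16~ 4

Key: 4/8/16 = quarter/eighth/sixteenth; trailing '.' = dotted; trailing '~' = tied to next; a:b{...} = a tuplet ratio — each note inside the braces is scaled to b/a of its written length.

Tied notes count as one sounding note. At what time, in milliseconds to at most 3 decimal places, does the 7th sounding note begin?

note 7 onset = 44/7b = 2231.615ms

1. 0.0ms @ 0 + 710.059ms (2)
2. 710.059ms @ 2 + 710.059ms (2)
3. 1420.118ms @ 4 + 202.874ms (4/7)
4. 1622.992ms @ 32/7 + 202.874ms (4/7)
5. 1825.866ms @ 36/7 + 202.874ms (4/7)
6. 2028.74ms @ 40/7 + 202.874ms (4/7)
7. 2231.615ms @ 44/7 + 202.874ms (4/7)
8. 2434.489ms @ 48/7 + 405.748ms (8/7)
9. 2840.237ms @ 8 + 710.059ms (2)
10. 3550.296ms @ 10 + 266.272ms (3/4)
11. 3816.568ms @ 43/4 + 443.787ms (5/4)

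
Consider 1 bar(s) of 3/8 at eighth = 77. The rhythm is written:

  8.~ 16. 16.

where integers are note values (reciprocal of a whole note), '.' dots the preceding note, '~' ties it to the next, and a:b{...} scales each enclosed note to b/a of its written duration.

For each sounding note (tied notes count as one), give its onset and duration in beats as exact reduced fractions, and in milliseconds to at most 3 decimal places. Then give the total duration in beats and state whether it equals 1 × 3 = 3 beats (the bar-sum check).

1) 0.0ms=0b +1753.247ms=9/4b
2) 1753.247ms=9/4b +584.416ms=3/4b
Σ=3b of 3 (77bpm 3/8) — PASS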